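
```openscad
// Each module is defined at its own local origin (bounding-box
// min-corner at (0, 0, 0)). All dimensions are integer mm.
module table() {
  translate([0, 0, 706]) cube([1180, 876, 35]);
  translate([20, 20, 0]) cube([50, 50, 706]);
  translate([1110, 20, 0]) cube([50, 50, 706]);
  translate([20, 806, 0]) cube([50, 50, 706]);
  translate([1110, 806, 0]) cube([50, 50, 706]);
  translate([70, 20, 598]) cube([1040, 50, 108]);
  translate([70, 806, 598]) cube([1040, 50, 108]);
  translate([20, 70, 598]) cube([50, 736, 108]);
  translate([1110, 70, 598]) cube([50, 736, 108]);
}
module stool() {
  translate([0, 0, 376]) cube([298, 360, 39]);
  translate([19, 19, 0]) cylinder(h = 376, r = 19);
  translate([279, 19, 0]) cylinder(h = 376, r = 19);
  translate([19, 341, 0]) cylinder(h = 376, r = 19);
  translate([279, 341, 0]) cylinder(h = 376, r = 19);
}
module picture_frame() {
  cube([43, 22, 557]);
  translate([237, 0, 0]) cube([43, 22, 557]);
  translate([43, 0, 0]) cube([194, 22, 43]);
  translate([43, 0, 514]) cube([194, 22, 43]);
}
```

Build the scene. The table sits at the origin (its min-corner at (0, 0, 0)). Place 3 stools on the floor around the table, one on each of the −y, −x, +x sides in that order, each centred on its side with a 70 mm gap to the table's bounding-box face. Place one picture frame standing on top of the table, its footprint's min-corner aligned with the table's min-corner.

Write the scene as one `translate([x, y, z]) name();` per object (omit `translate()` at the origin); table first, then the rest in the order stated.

table();
translate([441, -430, 0]) stool();
translate([-368, 258, 0]) stool();
translate([1250, 258, 0]) stool();
translate([0, 0, 741]) picture_frame();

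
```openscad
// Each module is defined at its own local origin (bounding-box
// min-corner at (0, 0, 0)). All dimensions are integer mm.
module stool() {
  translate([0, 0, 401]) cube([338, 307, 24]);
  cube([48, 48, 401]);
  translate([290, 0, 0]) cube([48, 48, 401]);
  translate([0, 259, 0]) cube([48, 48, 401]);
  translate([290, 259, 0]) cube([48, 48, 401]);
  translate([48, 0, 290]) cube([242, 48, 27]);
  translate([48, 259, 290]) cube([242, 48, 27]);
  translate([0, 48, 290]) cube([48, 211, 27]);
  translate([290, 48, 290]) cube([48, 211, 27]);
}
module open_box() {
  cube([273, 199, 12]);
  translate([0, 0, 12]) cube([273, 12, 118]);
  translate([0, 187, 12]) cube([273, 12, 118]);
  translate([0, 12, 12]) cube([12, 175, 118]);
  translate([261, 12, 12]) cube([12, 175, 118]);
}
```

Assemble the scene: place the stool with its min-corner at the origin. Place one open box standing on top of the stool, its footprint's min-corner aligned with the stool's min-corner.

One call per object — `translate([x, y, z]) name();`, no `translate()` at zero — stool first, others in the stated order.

stool();
translate([0, 0, 425]) open_box();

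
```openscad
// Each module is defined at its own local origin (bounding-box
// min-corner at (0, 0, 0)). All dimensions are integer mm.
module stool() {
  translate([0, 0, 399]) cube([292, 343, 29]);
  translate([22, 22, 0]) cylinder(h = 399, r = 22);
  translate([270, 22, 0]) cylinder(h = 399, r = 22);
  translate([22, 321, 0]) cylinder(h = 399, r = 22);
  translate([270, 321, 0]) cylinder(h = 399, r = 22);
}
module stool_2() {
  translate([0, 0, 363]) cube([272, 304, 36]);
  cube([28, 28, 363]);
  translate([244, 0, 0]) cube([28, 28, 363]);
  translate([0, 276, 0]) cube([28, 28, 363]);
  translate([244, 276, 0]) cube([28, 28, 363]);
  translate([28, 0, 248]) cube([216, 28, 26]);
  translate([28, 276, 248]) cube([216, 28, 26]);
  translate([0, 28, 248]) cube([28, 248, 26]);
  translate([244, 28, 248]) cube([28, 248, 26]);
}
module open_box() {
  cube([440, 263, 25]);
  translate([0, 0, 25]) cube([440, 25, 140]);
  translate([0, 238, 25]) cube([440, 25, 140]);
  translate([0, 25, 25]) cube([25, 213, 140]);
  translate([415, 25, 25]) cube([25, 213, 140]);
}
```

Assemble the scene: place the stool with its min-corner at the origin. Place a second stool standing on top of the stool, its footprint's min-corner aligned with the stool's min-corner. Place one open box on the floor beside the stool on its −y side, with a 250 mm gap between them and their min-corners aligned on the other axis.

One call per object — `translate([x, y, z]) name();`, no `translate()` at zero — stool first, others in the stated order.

stool();
translate([0, 0, 428]) stool_2();
translate([0, -513, 0]) open_box();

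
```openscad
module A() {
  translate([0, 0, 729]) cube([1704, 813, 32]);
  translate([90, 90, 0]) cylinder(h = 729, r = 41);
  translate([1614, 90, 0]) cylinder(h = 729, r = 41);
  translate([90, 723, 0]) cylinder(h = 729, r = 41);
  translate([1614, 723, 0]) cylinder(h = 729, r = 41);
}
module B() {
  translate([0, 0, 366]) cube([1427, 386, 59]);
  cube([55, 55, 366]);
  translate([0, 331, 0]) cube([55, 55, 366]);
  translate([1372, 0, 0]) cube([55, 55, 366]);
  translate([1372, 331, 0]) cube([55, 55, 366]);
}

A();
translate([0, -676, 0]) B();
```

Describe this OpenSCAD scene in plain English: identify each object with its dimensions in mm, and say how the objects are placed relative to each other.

A is a table with a 1704×813 mm rectangular top, 32 mm thick, top surface at z = 761 mm, supported by four round legs of 82 mm diameter, each leg's bounding box inset 49 mm from the nearest pair of top edges, running from the floor.

B is a long wooden bench with a 1427 mm (x) × 386 mm (y) seat, 59 mm thick, its top surface 425 mm above the floor. Four 55 mm square legs at the seat corners, flush with the edges, run from z = 0 to the seat underside.

The bench is on the floor beside the table on its −y side.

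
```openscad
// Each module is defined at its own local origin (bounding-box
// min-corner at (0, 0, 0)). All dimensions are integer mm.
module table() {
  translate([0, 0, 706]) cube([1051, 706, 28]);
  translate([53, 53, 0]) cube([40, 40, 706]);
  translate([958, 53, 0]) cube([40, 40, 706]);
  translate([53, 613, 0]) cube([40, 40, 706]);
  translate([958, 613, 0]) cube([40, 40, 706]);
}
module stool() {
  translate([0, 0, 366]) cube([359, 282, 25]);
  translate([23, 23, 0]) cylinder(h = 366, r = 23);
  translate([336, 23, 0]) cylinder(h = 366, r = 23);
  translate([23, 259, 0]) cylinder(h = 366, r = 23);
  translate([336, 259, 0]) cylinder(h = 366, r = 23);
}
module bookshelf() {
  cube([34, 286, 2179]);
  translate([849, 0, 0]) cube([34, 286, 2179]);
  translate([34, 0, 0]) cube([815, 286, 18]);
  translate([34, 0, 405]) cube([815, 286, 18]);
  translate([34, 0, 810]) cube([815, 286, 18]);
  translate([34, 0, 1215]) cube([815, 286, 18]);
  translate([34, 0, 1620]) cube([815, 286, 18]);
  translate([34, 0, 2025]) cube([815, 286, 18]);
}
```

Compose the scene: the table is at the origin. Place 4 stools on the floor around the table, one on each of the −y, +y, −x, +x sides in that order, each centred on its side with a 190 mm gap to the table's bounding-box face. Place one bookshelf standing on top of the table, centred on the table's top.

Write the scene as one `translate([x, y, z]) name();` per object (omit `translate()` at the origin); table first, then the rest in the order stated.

table();
translate([346, -472, 0]) stool();
translate([346, 896, 0]) stool();
translate([-549, 212, 0]) stool();
translate([1241, 212, 0]) stool();
translate([84, 210, 734]) bookshelf();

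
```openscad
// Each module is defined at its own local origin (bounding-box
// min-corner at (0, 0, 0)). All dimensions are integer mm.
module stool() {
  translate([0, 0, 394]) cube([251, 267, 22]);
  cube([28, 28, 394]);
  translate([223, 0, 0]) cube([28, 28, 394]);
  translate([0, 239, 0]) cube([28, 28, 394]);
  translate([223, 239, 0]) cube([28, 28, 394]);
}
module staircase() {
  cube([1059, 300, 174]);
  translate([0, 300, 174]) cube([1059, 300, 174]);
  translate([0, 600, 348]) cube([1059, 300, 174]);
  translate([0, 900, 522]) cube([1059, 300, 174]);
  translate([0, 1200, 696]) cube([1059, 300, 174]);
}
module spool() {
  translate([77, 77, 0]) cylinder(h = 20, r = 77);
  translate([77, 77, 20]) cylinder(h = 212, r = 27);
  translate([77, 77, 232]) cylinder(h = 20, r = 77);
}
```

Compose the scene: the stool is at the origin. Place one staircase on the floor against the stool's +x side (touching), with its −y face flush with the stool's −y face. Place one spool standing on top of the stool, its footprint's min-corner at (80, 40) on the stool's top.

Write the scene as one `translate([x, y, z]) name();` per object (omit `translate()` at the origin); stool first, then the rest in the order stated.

stool();
translate([251, 0, 0]) staircase();
translate([80, 40, 416]) spool();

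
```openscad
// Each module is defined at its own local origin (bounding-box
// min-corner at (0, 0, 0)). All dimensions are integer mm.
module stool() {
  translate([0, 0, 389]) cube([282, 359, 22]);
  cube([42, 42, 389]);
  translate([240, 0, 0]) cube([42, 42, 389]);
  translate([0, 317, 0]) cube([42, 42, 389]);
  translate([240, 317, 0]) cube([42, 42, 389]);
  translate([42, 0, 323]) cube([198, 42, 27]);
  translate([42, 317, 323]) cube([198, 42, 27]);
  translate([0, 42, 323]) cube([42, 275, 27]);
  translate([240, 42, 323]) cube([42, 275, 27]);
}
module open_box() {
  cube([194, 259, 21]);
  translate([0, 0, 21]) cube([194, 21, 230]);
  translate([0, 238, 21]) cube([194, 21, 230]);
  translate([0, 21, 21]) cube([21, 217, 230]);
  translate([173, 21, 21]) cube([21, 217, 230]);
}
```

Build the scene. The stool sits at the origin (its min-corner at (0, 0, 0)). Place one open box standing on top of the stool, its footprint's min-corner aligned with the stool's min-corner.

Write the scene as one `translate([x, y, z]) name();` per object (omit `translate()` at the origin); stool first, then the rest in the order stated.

stool();
translate([0, 0, 411]) open_box();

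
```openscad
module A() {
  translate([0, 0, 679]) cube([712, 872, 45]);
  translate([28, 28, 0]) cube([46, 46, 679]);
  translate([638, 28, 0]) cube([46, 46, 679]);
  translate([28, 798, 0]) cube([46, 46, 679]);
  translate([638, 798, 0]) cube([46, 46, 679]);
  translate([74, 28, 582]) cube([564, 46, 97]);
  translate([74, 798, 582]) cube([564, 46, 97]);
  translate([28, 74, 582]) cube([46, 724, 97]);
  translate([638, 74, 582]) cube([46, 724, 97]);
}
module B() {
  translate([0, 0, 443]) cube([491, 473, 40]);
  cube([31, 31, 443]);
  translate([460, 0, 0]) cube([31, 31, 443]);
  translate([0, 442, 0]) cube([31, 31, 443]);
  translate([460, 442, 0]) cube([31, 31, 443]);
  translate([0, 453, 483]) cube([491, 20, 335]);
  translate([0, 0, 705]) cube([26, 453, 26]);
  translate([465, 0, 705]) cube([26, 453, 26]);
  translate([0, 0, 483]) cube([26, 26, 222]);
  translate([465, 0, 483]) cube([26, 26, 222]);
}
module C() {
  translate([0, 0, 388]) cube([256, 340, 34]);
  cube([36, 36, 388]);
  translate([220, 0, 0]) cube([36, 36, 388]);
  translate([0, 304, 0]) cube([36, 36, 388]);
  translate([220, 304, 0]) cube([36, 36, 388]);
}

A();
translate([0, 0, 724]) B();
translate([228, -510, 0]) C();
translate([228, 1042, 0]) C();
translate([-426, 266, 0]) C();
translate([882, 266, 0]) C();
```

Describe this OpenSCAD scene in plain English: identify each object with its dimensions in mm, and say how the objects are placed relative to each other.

A is a table: top 712 mm (x) × 872 mm (y), 45 mm thick, upper face at z = 724 mm, on four 46×46 mm square legs, each inset 28 mm from the nearest pair of top edges, running from z = 0 to the bottom of the top. Four apron rails, 46 mm thick and 97 mm tall, run between adjacent legs with their top edges flush with the underside of the top and their outer faces flush with the legs' outer faces.

B is a chair. The seat is a 491×473×40 mm slab with its top at z = 483 mm, on four 31×31 mm corner legs (flush with the seat edges, standing on z = 0). A flat backrest 20 mm thick, 335 mm tall, spans the full seat width and rises from the seat top along its +y edge, rear face flush with the rear of the seat. Two armrests of 26×26 mm section run along each side from the seat's front edge to the front of the backrest, top faces 248 mm above the seat top and outer faces flush with the seat's x-edges; a 26×26 mm post under the front of each armrest stands on the seat at the front corner.

C is a four-legged stool. The seat is 256×340 mm, 34 mm thick, top at z = 422 mm. It stands on four square legs, each 36×36 mm in cross-section, from z = 0 to the seat underside, each flush with a corner of the seat.

The chair is on top of the table. Four stools sit around the table at the −y, +y, −x, +x sides.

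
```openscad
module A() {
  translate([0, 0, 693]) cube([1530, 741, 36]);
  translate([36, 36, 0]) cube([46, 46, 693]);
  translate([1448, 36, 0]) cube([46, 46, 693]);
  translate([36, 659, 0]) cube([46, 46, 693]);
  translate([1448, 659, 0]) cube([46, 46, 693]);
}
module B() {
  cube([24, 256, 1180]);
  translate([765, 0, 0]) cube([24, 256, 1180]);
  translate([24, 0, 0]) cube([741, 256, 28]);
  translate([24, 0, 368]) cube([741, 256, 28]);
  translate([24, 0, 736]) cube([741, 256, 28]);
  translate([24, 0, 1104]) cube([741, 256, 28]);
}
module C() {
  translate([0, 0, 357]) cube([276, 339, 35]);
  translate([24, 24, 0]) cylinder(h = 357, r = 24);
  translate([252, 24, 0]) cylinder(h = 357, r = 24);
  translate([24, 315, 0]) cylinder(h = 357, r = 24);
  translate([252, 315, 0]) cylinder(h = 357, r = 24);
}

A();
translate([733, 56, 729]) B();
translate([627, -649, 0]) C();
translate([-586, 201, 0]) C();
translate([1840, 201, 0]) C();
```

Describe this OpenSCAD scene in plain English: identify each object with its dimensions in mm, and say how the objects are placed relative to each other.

A is a table: top 1530 mm (x) × 741 mm (y), 36 mm thick, upper face at z = 729 mm, on four 46×46 mm square legs, each inset 36 mm from the nearest pair of top edges, running from z = 0 to the bottom of the top.

B is a bookshelf 789 mm wide overall, 256 mm deep and 1180 mm tall. The two sides are 24 mm thick vertical panels. 4 horizontal shelves of 28 mm thickness span between the inner faces of the sides; the lowest shelf sits on the floor and shelves are stacked with a clear vertical gap of 340 mm between each pair.

C is a four-legged stool. The seat is 276×339 mm, 35 mm thick, top at z = 392 mm. It stands on four round legs, each 48 mm in diameter, from z = 0 to the seat underside, each leg's axis is inset half a diameter from the nearest pair of seat edges (so the leg's bounding box is flush with the corner).

The bookshelf is on top of the table. Three stools sit around the table at the −y, −x, +x sides.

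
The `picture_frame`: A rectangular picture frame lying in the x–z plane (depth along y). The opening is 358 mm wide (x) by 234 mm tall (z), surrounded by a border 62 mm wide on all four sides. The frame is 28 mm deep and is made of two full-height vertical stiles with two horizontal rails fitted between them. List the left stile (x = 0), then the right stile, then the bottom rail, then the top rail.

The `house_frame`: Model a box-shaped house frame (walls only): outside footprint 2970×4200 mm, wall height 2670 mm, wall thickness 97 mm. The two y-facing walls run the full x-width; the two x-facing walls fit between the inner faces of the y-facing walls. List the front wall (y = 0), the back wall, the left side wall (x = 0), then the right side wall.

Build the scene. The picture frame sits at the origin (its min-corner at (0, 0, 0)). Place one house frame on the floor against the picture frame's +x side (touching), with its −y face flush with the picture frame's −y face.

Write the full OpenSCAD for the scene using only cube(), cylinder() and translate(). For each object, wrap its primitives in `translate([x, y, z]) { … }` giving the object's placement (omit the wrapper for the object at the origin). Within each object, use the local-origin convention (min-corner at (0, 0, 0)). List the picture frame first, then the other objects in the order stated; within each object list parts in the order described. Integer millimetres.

cube([62, 28, 358]);
translate([420, 0, 0]) cube([62, 28, 358]);
translate([62, 0, 0]) cube([358, 28, 62]);
translate([62, 0, 296]) cube([358, 28, 62]);
translate([482, 0, 0]) {
  cube([2970, 97, 2670]);
  translate([0, 4103, 0]) cube([2970, 97, 2670]);
  translate([0, 97, 0]) cube([97, 4006, 2670]);
  translate([2873, 97, 0]) cube([97, 4006, 2670]);
}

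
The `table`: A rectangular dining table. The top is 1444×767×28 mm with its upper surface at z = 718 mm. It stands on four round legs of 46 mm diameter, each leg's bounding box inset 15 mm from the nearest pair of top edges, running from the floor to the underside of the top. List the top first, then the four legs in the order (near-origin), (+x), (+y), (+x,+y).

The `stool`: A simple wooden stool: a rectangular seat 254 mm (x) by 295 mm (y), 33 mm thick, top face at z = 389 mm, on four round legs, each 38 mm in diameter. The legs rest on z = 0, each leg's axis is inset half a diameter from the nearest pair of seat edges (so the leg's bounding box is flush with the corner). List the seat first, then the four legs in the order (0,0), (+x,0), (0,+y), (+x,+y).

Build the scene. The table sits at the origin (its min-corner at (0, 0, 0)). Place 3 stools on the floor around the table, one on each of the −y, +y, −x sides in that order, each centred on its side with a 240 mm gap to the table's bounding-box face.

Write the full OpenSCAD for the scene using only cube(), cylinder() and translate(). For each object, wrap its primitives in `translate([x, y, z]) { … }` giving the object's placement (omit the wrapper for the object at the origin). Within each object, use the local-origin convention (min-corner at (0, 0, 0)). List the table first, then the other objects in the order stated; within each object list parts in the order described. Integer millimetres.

translate([0, 0, 690]) cube([1444, 767, 28]);
translate([38, 38, 0]) cylinder(h = 690, r = 23);
translate([1406, 38, 0]) cylinder(h = 690, r = 23);
translate([38, 729, 0]) cylinder(h = 690, r = 23);
translate([1406, 729, 0]) cylinder(h = 690, r = 23);
translate([595, -535, 0]) {
  translate([0, 0, 356]) cube([254, 295, 33]);
  translate([19, 19, 0]) cylinder(h = 356, r = 19);
  translate([235, 19, 0]) cylinder(h = 356, r = 19);
  translate([19, 276, 0]) cylinder(h = 356, r = 19);
  translate([235, 276, 0]) cylinder(h = 356, r = 19);
}
translate([595, 1007, 0]) {
  translate([0, 0, 356]) cube([254, 295, 33]);
  translate([19, 19, 0]) cylinder(h = 356, r = 19);
  translate([235, 19, 0]) cylinder(h = 356, r = 19);
  translate([19, 276, 0]) cylinder(h = 356, r = 19);
  translate([235, 276, 0]) cylinder(h = 356, r = 19);
}
translate([-494, 236, 0]) {
  translate([0, 0, 356]) cube([254, 295, 33]);
  translate([19, 19, 0]) cylinder(h = 356, r = 19);
  translate([235, 19, 0]) cylinder(h = 356, r = 19);
  translate([19, 276, 0]) cylinder(h = 356, r = 19);
  translate([235, 276, 0]) cylinder(h = 356, r = 19);
}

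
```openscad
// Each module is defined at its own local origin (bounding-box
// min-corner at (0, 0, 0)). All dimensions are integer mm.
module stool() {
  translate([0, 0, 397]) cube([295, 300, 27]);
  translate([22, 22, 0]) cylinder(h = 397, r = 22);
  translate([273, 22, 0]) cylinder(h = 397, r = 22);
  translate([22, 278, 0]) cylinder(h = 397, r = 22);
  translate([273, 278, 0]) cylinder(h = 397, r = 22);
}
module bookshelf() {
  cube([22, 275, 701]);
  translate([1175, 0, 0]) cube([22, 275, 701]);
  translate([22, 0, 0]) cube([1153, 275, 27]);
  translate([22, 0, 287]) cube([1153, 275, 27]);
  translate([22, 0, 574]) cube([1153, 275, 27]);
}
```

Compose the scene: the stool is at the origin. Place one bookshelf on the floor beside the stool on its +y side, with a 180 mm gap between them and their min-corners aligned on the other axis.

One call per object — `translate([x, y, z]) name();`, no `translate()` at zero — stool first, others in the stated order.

stool();
translate([0, 480, 0]) bookshelf();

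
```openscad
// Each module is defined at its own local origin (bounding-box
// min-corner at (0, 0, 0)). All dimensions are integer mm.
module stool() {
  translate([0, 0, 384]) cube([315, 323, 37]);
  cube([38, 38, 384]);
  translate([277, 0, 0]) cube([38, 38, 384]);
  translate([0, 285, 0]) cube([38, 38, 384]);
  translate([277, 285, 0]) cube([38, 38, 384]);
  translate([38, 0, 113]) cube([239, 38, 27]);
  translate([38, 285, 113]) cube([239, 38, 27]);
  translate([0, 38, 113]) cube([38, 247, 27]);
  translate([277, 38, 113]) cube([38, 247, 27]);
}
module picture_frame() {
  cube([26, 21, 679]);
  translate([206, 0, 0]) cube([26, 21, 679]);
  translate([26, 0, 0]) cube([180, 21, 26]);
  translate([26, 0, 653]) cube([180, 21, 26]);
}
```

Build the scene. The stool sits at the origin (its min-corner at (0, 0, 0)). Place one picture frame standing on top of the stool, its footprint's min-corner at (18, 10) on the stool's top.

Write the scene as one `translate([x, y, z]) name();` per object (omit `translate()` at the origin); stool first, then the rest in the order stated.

stool();
translate([18, 10, 421]) picture_frame();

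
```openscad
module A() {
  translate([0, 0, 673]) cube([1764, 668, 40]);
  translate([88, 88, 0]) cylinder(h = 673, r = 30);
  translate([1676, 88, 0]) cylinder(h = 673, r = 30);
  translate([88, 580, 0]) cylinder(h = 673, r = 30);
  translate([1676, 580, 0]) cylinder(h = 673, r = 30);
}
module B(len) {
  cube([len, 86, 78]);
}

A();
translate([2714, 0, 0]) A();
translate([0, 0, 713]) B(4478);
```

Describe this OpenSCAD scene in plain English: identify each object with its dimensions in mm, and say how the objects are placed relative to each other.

A is a table with a 1764×668 mm rectangular top, 40 mm thick, top surface at z = 713 mm, supported by four round legs of 60 mm diameter, each leg's bounding box inset 58 mm from the nearest pair of top edges, running from the floor.

B is a rectangular beam 4478 mm long (x), 86 mm deep (y), 78 mm thick (z).

The beam spans the tops of two tables placed 950 mm apart, resting at z = 713 mm.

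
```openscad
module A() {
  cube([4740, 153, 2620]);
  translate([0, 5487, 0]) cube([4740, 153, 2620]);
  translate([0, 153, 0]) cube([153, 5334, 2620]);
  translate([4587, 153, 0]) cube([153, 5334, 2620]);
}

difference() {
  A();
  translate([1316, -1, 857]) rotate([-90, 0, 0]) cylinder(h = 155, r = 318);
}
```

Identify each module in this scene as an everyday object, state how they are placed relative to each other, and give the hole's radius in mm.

A is a house frame. The house frame has a circular hole through its front wall. The hole's radius is 318 mm.

The subtracted cylinder has r = 318 mm.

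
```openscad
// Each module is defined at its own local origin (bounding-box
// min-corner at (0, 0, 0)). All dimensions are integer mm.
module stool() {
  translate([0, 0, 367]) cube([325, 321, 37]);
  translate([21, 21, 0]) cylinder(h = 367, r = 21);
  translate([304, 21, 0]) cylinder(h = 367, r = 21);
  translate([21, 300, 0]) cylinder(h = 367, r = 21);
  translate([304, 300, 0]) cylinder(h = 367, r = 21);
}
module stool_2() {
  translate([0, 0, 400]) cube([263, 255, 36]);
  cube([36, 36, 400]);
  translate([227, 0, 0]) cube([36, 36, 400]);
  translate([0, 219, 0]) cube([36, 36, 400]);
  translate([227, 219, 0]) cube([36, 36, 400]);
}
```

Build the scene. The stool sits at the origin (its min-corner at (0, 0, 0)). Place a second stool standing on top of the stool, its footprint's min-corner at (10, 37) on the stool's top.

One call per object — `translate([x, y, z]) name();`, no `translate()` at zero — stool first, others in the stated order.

stool();
translate([10, 37, 404]) stool_2();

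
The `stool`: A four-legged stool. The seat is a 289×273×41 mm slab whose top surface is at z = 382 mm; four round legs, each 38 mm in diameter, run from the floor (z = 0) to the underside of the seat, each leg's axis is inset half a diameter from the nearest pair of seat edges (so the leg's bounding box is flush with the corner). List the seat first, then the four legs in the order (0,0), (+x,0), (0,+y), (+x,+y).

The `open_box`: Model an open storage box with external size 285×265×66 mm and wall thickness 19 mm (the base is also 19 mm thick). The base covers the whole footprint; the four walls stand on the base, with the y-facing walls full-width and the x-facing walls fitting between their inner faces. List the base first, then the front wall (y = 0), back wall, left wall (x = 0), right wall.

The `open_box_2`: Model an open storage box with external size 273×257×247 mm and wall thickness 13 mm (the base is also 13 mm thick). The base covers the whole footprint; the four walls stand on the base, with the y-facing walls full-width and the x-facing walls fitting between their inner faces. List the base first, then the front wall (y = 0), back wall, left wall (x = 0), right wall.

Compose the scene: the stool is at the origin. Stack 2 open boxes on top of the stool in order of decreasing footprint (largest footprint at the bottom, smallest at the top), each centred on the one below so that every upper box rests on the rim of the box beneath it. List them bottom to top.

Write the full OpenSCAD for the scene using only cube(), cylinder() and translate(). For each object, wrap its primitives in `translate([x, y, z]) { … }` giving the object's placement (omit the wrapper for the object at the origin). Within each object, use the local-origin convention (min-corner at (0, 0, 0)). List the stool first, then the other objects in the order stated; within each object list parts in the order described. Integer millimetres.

translate([0, 0, 341]) cube([289, 273, 41]);
translate([19, 19, 0]) cylinder(h = 341, r = 19);
translate([270, 19, 0]) cylinder(h = 341, r = 19);
translate([19, 254, 0]) cylinder(h = 341, r = 19);
translate([270, 254, 0]) cylinder(h = 341, r = 19);
translate([2, 4, 382]) {
  cube([285, 265, 19]);
  translate([0, 0, 19]) cube([285, 19, 47]);
  translate([0, 246, 19]) cube([285, 19, 47]);
  translate([0, 19, 19]) cube([19, 227, 47]);
  translate([266, 19, 19]) cube([19, 227, 47]);
}
translate([8, 8, 448]) {
  cube([273, 257, 13]);
  translate([0, 0, 13]) cube([273, 13, 234]);
  translate([0, 244, 13]) cube([273, 13, 234]);
  translate([0, 13, 13]) cube([13, 231, 234]);
  translate([260, 13, 13]) cube([13, 231, 234]);
}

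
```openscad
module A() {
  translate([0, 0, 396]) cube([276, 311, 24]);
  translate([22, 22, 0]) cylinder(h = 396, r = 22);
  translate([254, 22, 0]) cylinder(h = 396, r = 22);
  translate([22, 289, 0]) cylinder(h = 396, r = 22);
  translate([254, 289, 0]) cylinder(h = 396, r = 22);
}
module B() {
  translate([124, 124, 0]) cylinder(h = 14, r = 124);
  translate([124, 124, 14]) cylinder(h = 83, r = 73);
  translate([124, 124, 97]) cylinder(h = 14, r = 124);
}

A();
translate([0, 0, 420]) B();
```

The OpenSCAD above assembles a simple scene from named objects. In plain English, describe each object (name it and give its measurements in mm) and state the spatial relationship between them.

A is a simple wooden stool: a rectangular seat 276 mm (x) by 311 mm (y), 24 mm thick, top face at z = 420 mm, on four round legs, each 44 mm in diameter. The legs rest on z = 0, each leg's axis is inset half a diameter from the nearest pair of seat edges (so the leg's bounding box is flush with the corner).

B is a spool: two coaxial disc flanges of radius 124 mm and thickness 14 mm, joined by a core cylinder of radius 73 mm and height 83 mm. The lower flange rests on z = 0 and the three cylinders share a vertical axis.

The spool is on top of the stool.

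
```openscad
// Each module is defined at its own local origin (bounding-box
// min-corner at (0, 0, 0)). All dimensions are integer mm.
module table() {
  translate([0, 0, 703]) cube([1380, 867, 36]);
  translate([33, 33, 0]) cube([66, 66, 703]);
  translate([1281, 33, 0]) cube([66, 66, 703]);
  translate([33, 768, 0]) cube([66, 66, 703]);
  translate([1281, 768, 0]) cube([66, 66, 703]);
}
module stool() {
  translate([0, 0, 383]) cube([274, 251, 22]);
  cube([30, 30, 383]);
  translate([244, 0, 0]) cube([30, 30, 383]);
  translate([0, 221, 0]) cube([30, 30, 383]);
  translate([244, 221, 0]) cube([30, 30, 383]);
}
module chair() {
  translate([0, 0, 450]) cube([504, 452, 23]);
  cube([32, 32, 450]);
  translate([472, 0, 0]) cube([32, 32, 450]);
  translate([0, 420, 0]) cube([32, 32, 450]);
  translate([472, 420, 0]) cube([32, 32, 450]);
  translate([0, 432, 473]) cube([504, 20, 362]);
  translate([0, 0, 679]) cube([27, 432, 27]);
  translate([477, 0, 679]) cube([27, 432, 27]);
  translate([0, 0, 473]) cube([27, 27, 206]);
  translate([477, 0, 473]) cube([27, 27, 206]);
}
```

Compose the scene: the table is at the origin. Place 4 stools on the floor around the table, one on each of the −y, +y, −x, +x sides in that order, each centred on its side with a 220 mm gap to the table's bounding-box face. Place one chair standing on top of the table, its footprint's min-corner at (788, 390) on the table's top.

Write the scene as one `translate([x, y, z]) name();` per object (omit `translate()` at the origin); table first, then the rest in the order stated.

table();
translate([553, -471, 0]) stool();
translate([553, 1087, 0]) stool();
translate([-494, 308, 0]) stool();
translate([1600, 308, 0]) stool();
translate([788, 390, 739]) chair();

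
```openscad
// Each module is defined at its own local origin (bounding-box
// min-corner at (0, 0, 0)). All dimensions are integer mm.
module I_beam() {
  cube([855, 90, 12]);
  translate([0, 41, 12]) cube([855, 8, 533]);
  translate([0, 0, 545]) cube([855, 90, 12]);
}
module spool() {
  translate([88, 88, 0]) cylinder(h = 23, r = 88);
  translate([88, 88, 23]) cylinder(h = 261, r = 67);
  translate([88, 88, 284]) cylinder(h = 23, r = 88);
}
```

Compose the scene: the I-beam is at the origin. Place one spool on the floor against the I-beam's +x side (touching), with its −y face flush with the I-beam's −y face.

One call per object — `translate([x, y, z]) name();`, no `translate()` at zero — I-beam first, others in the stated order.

I_beam();
translate([855, 0, 0]) spool();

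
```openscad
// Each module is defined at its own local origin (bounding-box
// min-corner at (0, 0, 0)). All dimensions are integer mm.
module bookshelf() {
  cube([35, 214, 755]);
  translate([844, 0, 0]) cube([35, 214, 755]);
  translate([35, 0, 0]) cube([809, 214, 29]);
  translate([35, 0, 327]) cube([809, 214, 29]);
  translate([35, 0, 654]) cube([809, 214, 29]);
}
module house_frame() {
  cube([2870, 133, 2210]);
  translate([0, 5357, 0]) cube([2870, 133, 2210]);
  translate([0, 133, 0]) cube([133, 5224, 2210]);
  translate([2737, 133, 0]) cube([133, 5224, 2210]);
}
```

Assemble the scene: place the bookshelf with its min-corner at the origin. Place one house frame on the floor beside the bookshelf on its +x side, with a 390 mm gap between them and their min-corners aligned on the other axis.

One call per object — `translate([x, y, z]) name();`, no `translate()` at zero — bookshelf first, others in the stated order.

bookshelf();
translate([1269, 0, 0]) house_frame();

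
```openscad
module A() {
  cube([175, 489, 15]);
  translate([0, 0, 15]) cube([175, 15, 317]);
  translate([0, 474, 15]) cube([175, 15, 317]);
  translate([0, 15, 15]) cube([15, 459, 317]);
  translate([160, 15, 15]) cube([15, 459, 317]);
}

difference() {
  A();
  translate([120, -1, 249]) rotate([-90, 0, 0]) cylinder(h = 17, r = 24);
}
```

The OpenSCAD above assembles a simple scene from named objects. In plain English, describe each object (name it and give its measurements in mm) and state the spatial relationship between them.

A is an open storage box with external size 175×489×332 mm and wall thickness 15 mm (the base is also 15 mm thick). The base covers the whole footprint; the four walls stand on the base, with the y-facing walls full-width and the x-facing walls fitting between their inner faces.

The open box has a circular hole of radius 24 mm through its front wall, centred at (x = 120, z = 249).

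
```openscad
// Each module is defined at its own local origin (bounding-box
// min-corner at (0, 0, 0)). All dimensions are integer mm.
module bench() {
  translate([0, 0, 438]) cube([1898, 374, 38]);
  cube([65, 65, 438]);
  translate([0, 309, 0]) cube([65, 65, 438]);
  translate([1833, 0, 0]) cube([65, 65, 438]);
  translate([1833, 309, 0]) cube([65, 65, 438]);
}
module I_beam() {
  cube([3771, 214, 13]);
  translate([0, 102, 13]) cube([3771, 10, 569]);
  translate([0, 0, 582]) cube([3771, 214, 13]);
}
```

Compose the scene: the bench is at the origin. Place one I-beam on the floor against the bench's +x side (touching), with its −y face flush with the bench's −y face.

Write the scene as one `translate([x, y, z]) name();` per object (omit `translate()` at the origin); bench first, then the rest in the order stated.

bench();
translate([1898, 0, 0]) I_beam();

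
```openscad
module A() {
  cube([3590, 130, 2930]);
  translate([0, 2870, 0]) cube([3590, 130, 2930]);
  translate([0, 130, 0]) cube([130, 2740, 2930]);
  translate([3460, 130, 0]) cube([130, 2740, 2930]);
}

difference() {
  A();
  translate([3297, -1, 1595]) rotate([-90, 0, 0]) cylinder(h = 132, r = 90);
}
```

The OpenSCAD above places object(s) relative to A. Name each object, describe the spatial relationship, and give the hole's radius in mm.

A is a house frame. The house frame has a circular hole through its front wall. The hole's radius is 90 mm.

The subtracted cylinder has r = 90 mm.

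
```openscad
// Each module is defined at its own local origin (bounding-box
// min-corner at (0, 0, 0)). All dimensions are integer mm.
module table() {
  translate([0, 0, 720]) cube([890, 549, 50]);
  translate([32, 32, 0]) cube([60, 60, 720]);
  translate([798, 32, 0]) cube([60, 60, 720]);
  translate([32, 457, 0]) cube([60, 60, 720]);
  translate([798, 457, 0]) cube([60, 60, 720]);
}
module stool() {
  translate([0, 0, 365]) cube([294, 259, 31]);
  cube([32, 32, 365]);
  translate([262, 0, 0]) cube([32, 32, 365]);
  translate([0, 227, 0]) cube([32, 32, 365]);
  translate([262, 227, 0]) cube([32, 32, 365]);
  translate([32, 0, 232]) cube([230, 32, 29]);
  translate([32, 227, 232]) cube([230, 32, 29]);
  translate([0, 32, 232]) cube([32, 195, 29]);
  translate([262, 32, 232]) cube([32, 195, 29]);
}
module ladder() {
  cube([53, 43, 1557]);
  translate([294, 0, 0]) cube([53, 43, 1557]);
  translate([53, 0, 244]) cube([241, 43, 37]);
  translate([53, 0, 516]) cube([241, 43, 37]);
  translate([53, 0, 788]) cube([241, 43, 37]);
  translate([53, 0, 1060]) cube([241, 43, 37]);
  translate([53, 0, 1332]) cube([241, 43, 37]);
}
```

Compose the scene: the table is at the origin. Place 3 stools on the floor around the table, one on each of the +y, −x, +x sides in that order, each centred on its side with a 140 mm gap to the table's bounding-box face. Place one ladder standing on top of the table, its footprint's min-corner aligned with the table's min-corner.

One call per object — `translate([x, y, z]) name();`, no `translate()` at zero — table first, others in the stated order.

table();
translate([298, 689, 0]) stool();
translate([-434, 145, 0]) stool();
translate([1030, 145, 0]) stool();
translate([0, 0, 770]) ladder();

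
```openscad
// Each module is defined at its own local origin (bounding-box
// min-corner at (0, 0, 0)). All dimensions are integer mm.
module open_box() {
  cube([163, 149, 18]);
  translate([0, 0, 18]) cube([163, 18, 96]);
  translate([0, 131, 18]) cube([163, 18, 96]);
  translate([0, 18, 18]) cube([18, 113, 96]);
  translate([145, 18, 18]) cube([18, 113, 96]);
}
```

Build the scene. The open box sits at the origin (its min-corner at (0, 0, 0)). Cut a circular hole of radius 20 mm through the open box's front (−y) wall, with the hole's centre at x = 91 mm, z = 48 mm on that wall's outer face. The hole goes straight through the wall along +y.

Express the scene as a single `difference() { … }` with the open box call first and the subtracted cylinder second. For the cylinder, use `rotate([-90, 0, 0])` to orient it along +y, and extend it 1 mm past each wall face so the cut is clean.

difference() {
  open_box();
  translate([91, -1, 48]) rotate([-90, 0, 0]) cylinder(h = 20, r = 20);
}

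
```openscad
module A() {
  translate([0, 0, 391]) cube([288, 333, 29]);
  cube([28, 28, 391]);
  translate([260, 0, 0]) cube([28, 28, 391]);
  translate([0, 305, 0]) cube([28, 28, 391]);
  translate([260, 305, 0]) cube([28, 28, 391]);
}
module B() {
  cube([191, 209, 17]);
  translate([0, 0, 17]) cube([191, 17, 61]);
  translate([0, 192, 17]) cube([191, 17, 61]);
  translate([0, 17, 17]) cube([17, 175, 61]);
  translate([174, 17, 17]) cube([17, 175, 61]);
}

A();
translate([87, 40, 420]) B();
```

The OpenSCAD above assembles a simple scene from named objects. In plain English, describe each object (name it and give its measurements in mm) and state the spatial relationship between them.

A is a four-legged stool. The seat is 288×333 mm, 29 mm thick, top at z = 420 mm. It stands on four square legs, each 28×28 mm in cross-section, from z = 0 to the seat underside, each flush with a corner of the seat.

B is an open-topped rectangular box: outside dimensions 191×209×78 mm, with a uniform wall and base thickness of 17 mm. The base is a full 191×209 slab on the floor; four walls sit on top of the base. The front and back walls (the −y and +y sides) span the full width; the two side walls fit between them.

The open box is on top of the stool.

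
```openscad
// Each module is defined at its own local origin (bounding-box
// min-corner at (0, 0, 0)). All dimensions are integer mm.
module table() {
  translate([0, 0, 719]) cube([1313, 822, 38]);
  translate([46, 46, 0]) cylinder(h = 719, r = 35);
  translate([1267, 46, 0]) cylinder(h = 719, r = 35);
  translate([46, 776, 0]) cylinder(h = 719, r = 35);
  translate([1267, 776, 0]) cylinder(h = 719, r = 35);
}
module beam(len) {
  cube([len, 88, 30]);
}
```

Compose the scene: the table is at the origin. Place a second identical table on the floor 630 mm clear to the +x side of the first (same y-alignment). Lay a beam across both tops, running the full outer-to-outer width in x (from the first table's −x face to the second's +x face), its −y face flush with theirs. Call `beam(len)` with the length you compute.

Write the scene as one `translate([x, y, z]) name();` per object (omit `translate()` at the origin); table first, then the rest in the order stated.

table();
translate([1943, 0, 0]) table();
translate([0, 0, 757]) beam(3256);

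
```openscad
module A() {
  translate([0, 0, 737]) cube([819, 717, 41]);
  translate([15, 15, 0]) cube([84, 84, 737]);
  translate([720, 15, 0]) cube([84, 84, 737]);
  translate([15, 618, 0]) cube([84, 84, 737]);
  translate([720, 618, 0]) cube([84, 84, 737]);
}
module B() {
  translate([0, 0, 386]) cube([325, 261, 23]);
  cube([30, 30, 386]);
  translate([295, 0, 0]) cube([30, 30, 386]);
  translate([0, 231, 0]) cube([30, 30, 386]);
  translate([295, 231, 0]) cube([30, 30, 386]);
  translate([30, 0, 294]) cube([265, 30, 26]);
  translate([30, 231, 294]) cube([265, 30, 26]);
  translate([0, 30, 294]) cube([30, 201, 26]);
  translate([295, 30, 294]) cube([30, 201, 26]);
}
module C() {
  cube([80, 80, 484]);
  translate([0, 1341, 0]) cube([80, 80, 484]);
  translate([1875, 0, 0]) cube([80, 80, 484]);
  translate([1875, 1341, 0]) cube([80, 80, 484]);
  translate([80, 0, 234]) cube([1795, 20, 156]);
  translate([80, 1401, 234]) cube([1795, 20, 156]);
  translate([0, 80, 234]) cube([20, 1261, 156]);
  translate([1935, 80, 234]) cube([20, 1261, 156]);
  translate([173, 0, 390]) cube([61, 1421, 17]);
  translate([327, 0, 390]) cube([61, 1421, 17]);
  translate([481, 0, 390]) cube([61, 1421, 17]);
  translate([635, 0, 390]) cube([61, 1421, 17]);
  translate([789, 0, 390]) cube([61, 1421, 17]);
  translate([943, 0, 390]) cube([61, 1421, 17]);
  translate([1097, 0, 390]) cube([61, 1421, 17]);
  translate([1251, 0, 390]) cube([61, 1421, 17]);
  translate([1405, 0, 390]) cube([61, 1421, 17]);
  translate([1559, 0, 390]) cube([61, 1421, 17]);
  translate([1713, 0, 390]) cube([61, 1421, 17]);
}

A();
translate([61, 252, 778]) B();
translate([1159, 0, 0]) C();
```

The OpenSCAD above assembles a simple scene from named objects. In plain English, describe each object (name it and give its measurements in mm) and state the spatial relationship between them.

A is a rectangular dining table. The top is 819×717×41 mm with its upper surface at z = 778 mm. It stands on four 84×84 mm square legs, each inset 15 mm from the nearest pair of top edges, running from the floor to the underside of the top.

B is a simple wooden stool: a rectangular seat 325 mm (x) by 261 mm (y), 23 mm thick, top face at z = 409 mm, on four square legs, each 30×30 mm in cross-section. The legs rest on z = 0, each flush with a corner of the seat. Four stretchers, 30 mm wide and 26 mm tall, connect adjacent legs with their undersides at z = 294 mm, each running between the inner faces of the legs it joins and aligned with the legs' outer faces on the other axis.

C is a bed frame 1955 mm long (x) by 1421 mm wide (y). Four 80×80 mm corner posts, 484 mm tall, at the corners of the footprint. Four rails of 20 mm thickness and 156 mm height run between adjacent posts with their undersides at z = 234 mm, their outer faces flush with the outside of the frame (the two x-running rails run between the posts' inner faces; the two y-running rails run between the posts' inner faces). 11 slats, each 61 mm wide (x) and 17 mm thick, lie across the top of the two x-running rails, running the full 1421 mm width of the frame in y; the slats are evenly spaced along x between the inner faces of the end posts with equal gaps (rounded down to the nearest mm) at the −x end and between each pair — any rounding remainder accumulates at the +x end.

The stool is on top of the table. The bed frame is on the floor beside the table on its +x side.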